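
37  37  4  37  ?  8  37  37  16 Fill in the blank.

Reading positions in blocks of 3 reveals the pattern AAB — 2 tracks woven together.
Subsequence A = 37, 37, 37, ?, 37, 37: constant 37.
Subsequence B = 4, 8, 16: multiplying by 2 each time.
The gap is subsequence A's term 4; the rule gives 37.

37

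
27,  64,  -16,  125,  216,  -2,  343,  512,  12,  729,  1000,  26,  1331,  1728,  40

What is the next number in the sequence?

Reading positions in blocks of 3 reveals the pattern AAB — 2 tracks woven together.
Stream A is 27, 64, 125, 216, 343, 512, 729, 1000, 1331, 1728, which is perfect cubes starting at 3³.
Stream B is -16, -2, 12, 26, 40, which is arithmetic, step +14.
Position 16 falls in stream A as its term 11, giving 2197.

2197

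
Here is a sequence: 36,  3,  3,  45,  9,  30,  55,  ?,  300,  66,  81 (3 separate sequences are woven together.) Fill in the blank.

Taking every 3rd term gives 3 separate tracks.
Subsequence A = 36, 45, 55, 66: the triangular numbers T_8, T_9, ….
Subsequence B = 3, 9, ?, 81: powers 3^1, 3^2, 3^3, ….
Subsequence C = 3, 30, 300: multiplying by 10 each time.
So the missing entry in subsequence B is 27.

27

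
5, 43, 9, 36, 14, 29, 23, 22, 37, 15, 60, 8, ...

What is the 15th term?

Odd-indexed and even-indexed terms follow separate rules.
Track A: 5, 9, 14, 23, 37, 60. A Fibonacci-like recurrence a_n = a_{n-1} + a_{n-2}.
Track B: 43, 36, 29, 22, 15, 8. Linear: a_n = 50 − 7·n.
Term 15 comes from track A (its 8th entry): 157.

157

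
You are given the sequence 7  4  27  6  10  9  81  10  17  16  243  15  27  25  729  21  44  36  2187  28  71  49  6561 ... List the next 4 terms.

36, 115, 64, 19683

Split by position mod 4: positions 1, 5, 9, … form one track, and each other residue class forms its own.
Stream A is 7, 10, 17, 27, 44, 71, which is Fibonacci-style (each term is the sum of the two before it).
Stream B is 4, 9, 16, 25, 36, 49, which is perfect squares starting at 2².
Stream C is 27, 81, 243, 729, 2187, 6561, which is powers of 3.
Stream D is 6, 10, 15, 21, 28, which is triangular numbers n(n+1)/2 for n = 3, 4, ….
Term 24 comes from stream D (its 6th entry): 36.
The 25th slot belongs to stream A; its 7th term is 115.
Position 26 → stream B, term 7 = 64.
Position 27 falls in stream C as its term 7, giving 19683.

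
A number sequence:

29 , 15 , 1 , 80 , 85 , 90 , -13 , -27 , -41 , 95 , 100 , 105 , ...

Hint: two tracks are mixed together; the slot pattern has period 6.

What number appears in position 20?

Positions follow the repeating pattern AAABBB; grouping by letter gives 2 tracks.
Subsequence A: 29, 15, 1, -13, -27, -41 (subtracting 14 each time).
Subsequence B: 80, 85, 90, 95, 100, 105 (arithmetic with common difference +5).
Position 20 → subsequence A, term 11 = -111.

-111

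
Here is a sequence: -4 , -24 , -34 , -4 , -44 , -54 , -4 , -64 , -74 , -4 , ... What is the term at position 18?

Positions follow the repeating pattern ABB; grouping by letter gives 2 tracks.
Subsequence A: -4, -4, -4, -4 — constant -4.
Subsequence B: -24, -34, -44, -54, -64, -74 — arithmetic, step −10.
Position 18 falls in subsequence B as its term 12, giving -134.

-134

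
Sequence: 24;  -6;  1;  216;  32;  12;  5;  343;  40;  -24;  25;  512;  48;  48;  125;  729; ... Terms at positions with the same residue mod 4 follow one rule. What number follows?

Split by position mod 4 into 4 tracks.
Stream A: 24, 32, 40, 48. Arithmetic, step +8.
Stream B: -6, 12, -24, 48. Multiplying by -2 each time.
Stream C: 1, 5, 25, 125. Powers 5^0, 5^1, 5^2, ….
Stream D: 216, 343, 512, 729. The cubes 6³, 7³, 8³, ….
Term 17 comes from stream A (its 5th entry): 56.

56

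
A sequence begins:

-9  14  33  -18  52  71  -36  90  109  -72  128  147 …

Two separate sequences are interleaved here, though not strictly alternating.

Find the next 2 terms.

-144, 166

The slot pattern repeats as ABB (period 3), so there are 2 interleaved tracks.
Track A = -9, -18, -36, -72: geometric, ×2 each step.
Track B = 14, 33, 52, 71, 90, 109, 128, 147: adding 19 each time.
The 13th slot belongs to track A; its 5th term is -144.
The 14th slot belongs to track B; its 9th term is 166.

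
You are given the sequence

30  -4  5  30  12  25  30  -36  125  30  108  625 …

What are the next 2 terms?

Split by position mod 3: positions 1, 4, 7, … form one track, and each other residue class forms its own.
Subsequence A: 30, 30, 30, 30 — always 30.
Subsequence B: -4, 12, -36, 108 — geometric with ratio -3.
Subsequence C: 5, 25, 125, 625 — successive powers of 5.
Position 13 falls in subsequence A as its term 5, giving 30.
The 14th slot belongs to subsequence B; its 5th term is -324.

30, -324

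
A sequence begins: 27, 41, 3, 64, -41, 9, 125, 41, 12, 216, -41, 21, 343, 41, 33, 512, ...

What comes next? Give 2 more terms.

-41, 54

Taking every 3rd term gives 3 separate tracks.
Track A is 27, 64, 125, 216, 343, 512, which is the cubes 3³, 4³, 5³, ….
Track B is 41, -41, 41, -41, 41, which is oscillating between 41 and -41.
Track C is 3, 9, 12, 21, 33, which is Fibonacci-style (each term is the sum of the two before it).
Term 17 comes from track B (its 6th entry): -41.
Term 18 comes from track C (its 6th entry): 54.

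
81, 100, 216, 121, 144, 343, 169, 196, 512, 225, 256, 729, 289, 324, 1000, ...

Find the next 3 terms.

The slot pattern repeats as AAB (period 3), so there are 2 interleaved tracks.
Track A: 81, 100, 121, 144, 169, 196, 225, 256, 289, 324 (consecutive squares n² from n = 9).
Track B: 216, 343, 512, 729, 1000 (consecutive cubes n³ from n = 6).
Position 16 → track A, term 11 = 361.
The 17th slot belongs to track A; its 12th term is 400.
Position 18 → track B, term 6 = 1331.

361, 400, 1331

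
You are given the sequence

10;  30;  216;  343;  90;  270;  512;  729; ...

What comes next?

810

The slot pattern repeats as AABB (period 4), so there are 2 interleaved tracks.
Track A: 10, 30, 90, 270. A geometric progression (common ratio 3).
Track B: 216, 343, 512, 729. The cubes 6³, 7³, 8³, ….
Term 9 comes from track A (its 5th entry): 810.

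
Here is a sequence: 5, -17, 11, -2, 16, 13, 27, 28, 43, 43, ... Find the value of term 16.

88

Taking every 2nd term gives 2 separate tracks.
Track A: 5, 11, 16, 27, 43 — Fibonacci-style (each term is the sum of the two before it).
Track B: -17, -2, 13, 28, 43 — linear: a_n = -32 + 15·n.
The 16th slot belongs to track B; its 8th term is 88.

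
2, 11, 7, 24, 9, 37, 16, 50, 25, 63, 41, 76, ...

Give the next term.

Positions 1, 3, 5, … form one subsequence and positions 2, 4, 6, … form another.
Track A: 2, 7, 9, 16, 25, 41 (a Fibonacci-like recurrence a_n = a_{n-1} + a_{n-2}).
Track B: 11, 24, 37, 50, 63, 76 (linear: a_n = -2 + 13·n).
The 13th slot belongs to track A; its 7th term is 66.

66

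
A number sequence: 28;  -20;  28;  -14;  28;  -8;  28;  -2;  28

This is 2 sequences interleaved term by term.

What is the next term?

4

Positions 1, 3, 5, … form one subsequence and positions 2, 4, 6, … form another.
Track A is 28, 28, 28, 28, 28, which is the constant sequence 28.
Track B is -20, -14, -8, -2, which is linear: a_n = -26 + 6·n.
Position 10 → track B, term 5 = 4.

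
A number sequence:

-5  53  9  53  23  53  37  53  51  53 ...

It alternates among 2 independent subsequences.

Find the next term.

Split by position mod 2 into 2 tracks.
Subsequence A is -5, 9, 23, 37, 51, which is linear: a_n = -19 + 14·n.
Subsequence B is 53, 53, 53, 53, 53, which is constant 53.
The 11th slot belongs to subsequence A; its 6th term is 65.

65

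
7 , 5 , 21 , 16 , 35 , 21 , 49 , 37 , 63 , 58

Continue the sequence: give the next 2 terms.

77, 95

Odd-indexed and even-indexed terms follow separate rules.
Stream A: 7, 21, 35, 49, 63 — linear: a_n = -7 + 14·n.
Stream B: 5, 16, 21, 37, 58 — Fibonacci-style (each term is the sum of the two before it).
Position 11 → stream A, term 6 = 77.
Position 12 → stream B, term 6 = 95.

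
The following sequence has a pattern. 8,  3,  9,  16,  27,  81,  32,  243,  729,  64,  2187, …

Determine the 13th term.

128

The slot pattern repeats as ABB (period 3), so there are 2 interleaved tracks.
Stream A: 8, 16, 32, 64 — powers 2^3, 2^4, 2^5, ….
Stream B: 3, 9, 27, 81, 243, 729, 2187 — a geometric progression (common ratio 3).
Term 13 comes from stream A (its 5th entry): 128.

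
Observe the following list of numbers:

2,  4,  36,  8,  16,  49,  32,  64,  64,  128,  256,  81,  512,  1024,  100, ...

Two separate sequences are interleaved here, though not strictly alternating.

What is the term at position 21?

Reading positions in blocks of 3 reveals the pattern AAB — 2 tracks woven together.
Subsequence A = 2, 4, 8, 16, 32, 64, 128, 256, 512, 1024: powers of 2.
Subsequence B = 36, 49, 64, 81, 100: perfect squares starting at 6².
Position 21 → subsequence B, term 7 = 144.

144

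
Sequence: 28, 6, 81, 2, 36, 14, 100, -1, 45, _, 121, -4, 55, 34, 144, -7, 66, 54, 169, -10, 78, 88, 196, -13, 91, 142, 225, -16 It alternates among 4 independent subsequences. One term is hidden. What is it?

Read the sequence 4 terms at a time; column i is its own pattern.
Subsequence A: 28, 36, 45, 55, 66, 78, 91 (triangular numbers n(n+1)/2 for n = 7, 8, …).
Subsequence B: 6, 14, ?, 34, 54, 88, 142 (a Fibonacci-like recurrence a_n = a_{n-1} + a_{n-2}).
Subsequence C: 81, 100, 121, 144, 169, 196, 225 (consecutive squares n² from n = 9).
Subsequence D: 2, -1, -4, -7, -10, -13, -16 (arithmetic, step −3).
Subsequence B's pattern makes the blank 20.

20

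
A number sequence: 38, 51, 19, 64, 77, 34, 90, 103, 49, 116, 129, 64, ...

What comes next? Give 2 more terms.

Positions follow the repeating pattern AAB; grouping by letter gives 2 tracks.
Track A = 38, 51, 64, 77, 90, 103, 116, 129: adding 13 each time.
Track B = 19, 34, 49, 64: linear: a_n = 4 + 15·n.
Term 13 comes from track A (its 9th entry): 142.
Term 14 comes from track A (its 10th entry): 155.

142, 155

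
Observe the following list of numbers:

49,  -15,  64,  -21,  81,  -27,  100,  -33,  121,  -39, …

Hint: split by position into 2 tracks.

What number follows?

Taking every 2nd term gives 2 separate tracks.
Stream A = 49, 64, 81, 100, 121: consecutive squares n² from n = 7.
Stream B = -15, -21, -27, -33, -39: linear: a_n = -9 − 6·n.
Position 11 falls in stream A as its term 6, giving 144.

144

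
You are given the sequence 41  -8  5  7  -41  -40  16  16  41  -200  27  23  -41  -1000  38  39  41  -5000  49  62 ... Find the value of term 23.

60

Taking every 4th term gives 4 separate tracks.
Subsequence A: 41, -41, 41, -41, 41 (alternating ±41).
Subsequence B: -8, -40, -200, -1000, -5000 (multiplying by 5 each time).
Subsequence C: 5, 16, 27, 38, 49 (adding 11 each time).
Subsequence D: 7, 16, 23, 39, 62 (each term equals the sum of the previous two).
Position 23 → subsequence C, term 6 = 60.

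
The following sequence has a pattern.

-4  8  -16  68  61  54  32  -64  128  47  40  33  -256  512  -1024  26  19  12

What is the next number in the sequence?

2048

Positions follow the repeating pattern AAABBB; grouping by letter gives 2 tracks.
Stream A is -4, 8, -16, 32, -64, 128, -256, 512, -1024, which is geometric, ×-2 each step.
Stream B is 68, 61, 54, 47, 40, 33, 26, 19, 12, which is linear: a_n = 75 − 7·n.
Position 19 → stream A, term 10 = 2048.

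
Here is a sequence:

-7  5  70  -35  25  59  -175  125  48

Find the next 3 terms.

-875, 625, 37

The terms cycle through 3 interleaved subsequences.
Track A: -7, -35, -175 (multiplying by 5 each time).
Track B: 5, 25, 125 (successive powers of 5).
Track C: 70, 59, 48 (linear: a_n = 81 − 11·n).
Position 10 → track A, term 4 = -875.
The 11th slot belongs to track B; its 4th term is 625.
The 12th slot belongs to track C; its 4th term is 37.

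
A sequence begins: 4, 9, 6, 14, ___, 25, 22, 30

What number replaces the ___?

16

Positions follow the repeating pattern AABB; grouping by letter gives 2 tracks.
Subsequence A: 4, 9, ?, 25 (consecutive squares n² from n = 2).
Subsequence B: 6, 14, 22, 30 (arithmetic with common difference +8).
Filling subsequence A at index 3 by its rule yields 16.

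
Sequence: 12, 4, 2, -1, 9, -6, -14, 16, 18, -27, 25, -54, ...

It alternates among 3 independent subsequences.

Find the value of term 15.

162

The terms cycle through 3 interleaved subsequences.
Stream A: 12, -1, -14, -27 — arithmetic with common difference −13.
Stream B: 4, 9, 16, 25 — the squares 2², 3², 4², ….
Stream C: 2, -6, 18, -54 — geometric with ratio -3.
Position 15 falls in stream C as its term 5, giving 162.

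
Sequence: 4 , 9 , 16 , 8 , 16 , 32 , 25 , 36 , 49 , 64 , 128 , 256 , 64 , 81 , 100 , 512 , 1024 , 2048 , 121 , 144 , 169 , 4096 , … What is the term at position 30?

Reading positions in blocks of 6 reveals the pattern AAABBB — 2 tracks woven together.
Track A: 4, 9, 16, 25, 36, 49, 64, 81, 100, 121, 144, 169 (the squares 2², 3², 4², …).
Track B: 8, 16, 32, 64, 128, 256, 512, 1024, 2048, 4096 (a geometric progression (common ratio 2)).
Position 30 falls in track B as its term 15, giving 131072.

131072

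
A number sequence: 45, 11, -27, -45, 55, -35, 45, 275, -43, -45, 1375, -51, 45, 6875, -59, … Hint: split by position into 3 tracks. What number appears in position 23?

The terms cycle through 3 interleaved subsequences.
Stream A: 45, -45, 45, -45, 45 (oscillating between 45 and -45).
Stream B: 11, 55, 275, 1375, 6875 (a geometric progression (common ratio 5)).
Stream C: -27, -35, -43, -51, -59 (arithmetic with common difference −8).
Position 23 → stream B, term 8 = 859375.

859375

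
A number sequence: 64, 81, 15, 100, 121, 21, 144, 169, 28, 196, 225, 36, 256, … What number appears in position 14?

289

Positions follow the repeating pattern AAB; grouping by letter gives 2 tracks.
Track A: 64, 81, 100, 121, 144, 169, 196, 225, 256 (consecutive squares n² from n = 8).
Track B: 15, 21, 28, 36 (triangular numbers starting at T_5).
Term 14 comes from track A (its 10th entry): 289.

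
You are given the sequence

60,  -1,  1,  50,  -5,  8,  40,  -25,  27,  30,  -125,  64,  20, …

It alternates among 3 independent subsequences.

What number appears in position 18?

216

Taking every 3rd term gives 3 separate tracks.
Track A = 60, 50, 40, 30, 20: subtracting 10 each time.
Track B = -1, -5, -25, -125: multiplying by 5 each time.
Track C = 1, 8, 27, 64: the cubes 1³, 2³, 3³, ….
The 18th slot belongs to track C; its 6th term is 216.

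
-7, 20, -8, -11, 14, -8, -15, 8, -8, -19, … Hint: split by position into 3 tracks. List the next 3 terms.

Split by position mod 3: positions 1, 4, 7, … form one track, and each other residue class forms its own.
Track A: -7, -11, -15, -19 — linear: a_n = -3 − 4·n.
Track B: 20, 14, 8 — subtracting 6 each time.
Track C: -8, -8, -8 — always -8.
Position 11 falls in track B as its term 4, giving 2.
Position 12 falls in track C as its term 4, giving -8.
Position 13 → track A, term 5 = -23.

2, -8, -23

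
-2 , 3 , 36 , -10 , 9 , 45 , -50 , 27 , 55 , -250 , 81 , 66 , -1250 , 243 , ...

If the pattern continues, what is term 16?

Split by position mod 3: positions 1, 4, 7, … form one track, and each other residue class forms its own.
Track A: -2, -10, -50, -250, -1250. Geometric with ratio 5.
Track B: 3, 9, 27, 81, 243. Powers 3^1, 3^2, 3^3, ….
Track C: 36, 45, 55, 66. The triangular numbers T_8, T_9, ….
Position 16 → track A, term 6 = -6250.

-6250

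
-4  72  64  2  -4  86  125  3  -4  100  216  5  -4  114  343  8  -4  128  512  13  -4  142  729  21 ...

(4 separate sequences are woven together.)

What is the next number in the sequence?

Taking every 4th term gives 4 separate tracks.
Track A: -4, -4, -4, -4, -4, -4 — constant -4.
Track B: 72, 86, 100, 114, 128, 142 — linear: a_n = 58 + 14·n.
Track C: 64, 125, 216, 343, 512, 729 — perfect cubes starting at 4³.
Track D: 2, 3, 5, 8, 13, 21 — a Fibonacci-like recurrence a_n = a_{n-1} + a_{n-2}.
Term 25 comes from track A (its 7th entry): -4.

-4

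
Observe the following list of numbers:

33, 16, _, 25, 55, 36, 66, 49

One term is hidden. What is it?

44

The terms cycle through 2 interleaved subsequences.
Track A is 33, ?, 55, 66, which is linear: a_n = 22 + 11·n.
Track B is 16, 25, 36, 49, which is perfect squares starting at 4².
Filling track A at index 2 by its rule yields 44.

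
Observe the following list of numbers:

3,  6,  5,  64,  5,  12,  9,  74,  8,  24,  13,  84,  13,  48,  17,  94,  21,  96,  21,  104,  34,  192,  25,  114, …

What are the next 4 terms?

Split by position mod 4 into 4 tracks.
Subsequence A is 3, 5, 8, 13, 21, 34, which is Fibonacci-style (each term is the sum of the two before it).
Subsequence B is 6, 12, 24, 48, 96, 192, which is geometric with ratio 2.
Subsequence C is 5, 9, 13, 17, 21, 25, which is arithmetic with common difference +4.
Subsequence D is 64, 74, 84, 94, 104, 114, which is adding 10 each time.
Term 25 comes from subsequence A (its 7th entry): 55.
Term 26 comes from subsequence B (its 7th entry): 384.
The 27th slot belongs to subsequence C; its 7th term is 29.
Position 28 → subsequence D, term 7 = 124.

55, 384, 29, 124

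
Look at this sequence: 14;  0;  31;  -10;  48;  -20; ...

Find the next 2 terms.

Positions 1, 3, 5, … form one subsequence and positions 2, 4, 6, … form another.
Track A = 14, 31, 48: arithmetic, step +17.
Track B = 0, -10, -20: linear: a_n = 10 − 10·n.
Term 7 comes from track A (its 4th entry): 65.
The 8th slot belongs to track B; its 4th term is -30.

65, -30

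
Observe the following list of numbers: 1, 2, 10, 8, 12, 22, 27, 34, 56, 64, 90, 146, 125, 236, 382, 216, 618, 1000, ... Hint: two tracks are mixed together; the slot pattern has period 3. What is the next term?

343

Reading positions in blocks of 3 reveals the pattern ABB — 2 tracks woven together.
Track A: 1, 8, 27, 64, 125, 216 — the cubes 1³, 2³, 3³, ….
Track B: 2, 10, 12, 22, 34, 56, 90, 146, 236, 382, 618, 1000 — a Fibonacci-like recurrence a_n = a_{n-1} + a_{n-2}.
Position 19 → track A, term 7 = 343.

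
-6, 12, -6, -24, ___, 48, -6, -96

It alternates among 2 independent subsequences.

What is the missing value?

-6

Positions 1, 3, 5, … form one subsequence and positions 2, 4, 6, … form another.
Subsequence A: -6, -6, ?, -6. The constant sequence -6.
Subsequence B: 12, -24, 48, -96. Geometric, ×-2 each step.
The gap is subsequence A's term 3; the rule gives -6.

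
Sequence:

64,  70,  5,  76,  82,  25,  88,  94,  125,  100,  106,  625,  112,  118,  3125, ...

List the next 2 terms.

124, 130

Positions follow the repeating pattern AAB; grouping by letter gives 2 tracks.
Track A = 64, 70, 76, 82, 88, 94, 100, 106, 112, 118: arithmetic with common difference +6.
Track B = 5, 25, 125, 625, 3125: successive powers of 5.
The 16th slot belongs to track A; its 11th term is 124.
Position 17 falls in track A as its term 12, giving 130.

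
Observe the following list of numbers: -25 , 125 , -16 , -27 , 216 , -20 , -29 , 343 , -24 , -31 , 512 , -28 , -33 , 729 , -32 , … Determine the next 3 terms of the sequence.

-35, 1000, -36

Split by position mod 3 into 3 tracks.
Stream A is -25, -27, -29, -31, -33, which is linear: a_n = -23 − 2·n.
Stream B is 125, 216, 343, 512, 729, which is consecutive cubes n³ from n = 5.
Stream C is -16, -20, -24, -28, -32, which is arithmetic with common difference −4.
Term 16 comes from stream A (its 6th entry): -35.
Term 17 comes from stream B (its 6th entry): 1000.
Position 18 → stream C, term 6 = -36.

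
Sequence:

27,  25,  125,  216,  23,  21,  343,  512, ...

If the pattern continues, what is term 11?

Positions follow the repeating pattern AABB; grouping by letter gives 2 tracks.
Track A = 27, 25, 23, 21: arithmetic, step −2.
Track B = 125, 216, 343, 512: perfect cubes starting at 5³.
Position 11 → track B, term 5 = 729.

729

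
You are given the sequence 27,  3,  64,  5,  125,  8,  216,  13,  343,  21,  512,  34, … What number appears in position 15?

The terms cycle through 2 interleaved subsequences.
Stream A is 27, 64, 125, 216, 343, 512, which is the cubes 3³, 4³, 5³, ….
Stream B is 3, 5, 8, 13, 21, 34, which is Fibonacci-style (each term is the sum of the two before it).
Term 15 comes from stream A (its 8th entry): 1000.

1000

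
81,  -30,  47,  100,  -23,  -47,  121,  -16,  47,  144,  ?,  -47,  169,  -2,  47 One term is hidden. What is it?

-9

Taking every 3rd term gives 3 separate tracks.
Track A is 81, 100, 121, 144, 169, which is consecutive squares n² from n = 9.
Track B is -30, -23, -16, ?, -2, which is adding 7 each time.
Track C is 47, -47, 47, -47, 47, which is alternating ±47.
So the missing entry in track B is -9.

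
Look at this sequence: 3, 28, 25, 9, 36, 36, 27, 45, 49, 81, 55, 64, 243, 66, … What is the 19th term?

Split by position mod 3 into 3 tracks.
Stream A is 3, 9, 27, 81, 243, which is a geometric progression (common ratio 3).
Stream B is 28, 36, 45, 55, 66, which is the triangular numbers T_7, T_8, ….
Stream C is 25, 36, 49, 64, which is consecutive squares n² from n = 5.
Position 19 → stream A, term 7 = 2187.

2187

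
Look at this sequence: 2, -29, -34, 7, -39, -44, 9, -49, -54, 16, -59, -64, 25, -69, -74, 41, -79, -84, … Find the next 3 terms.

The slot pattern repeats as ABB (period 3), so there are 2 interleaved tracks.
Stream A: 2, 7, 9, 16, 25, 41. Each term equals the sum of the previous two.
Stream B: -29, -34, -39, -44, -49, -54, -59, -64, -69, -74, -79, -84. Arithmetic, step −5.
Term 19 comes from stream A (its 7th entry): 66.
Position 20 falls in stream B as its term 13, giving -89.
Position 21 → stream B, term 14 = -94.

66, -89, -94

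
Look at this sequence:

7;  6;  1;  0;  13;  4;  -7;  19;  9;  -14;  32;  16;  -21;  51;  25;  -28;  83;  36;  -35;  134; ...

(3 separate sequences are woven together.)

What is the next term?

49

Split by position mod 3: positions 1, 4, 7, … form one track, and each other residue class forms its own.
Stream A: 7, 0, -7, -14, -21, -28, -35 — arithmetic, step −7.
Stream B: 6, 13, 19, 32, 51, 83, 134 — each term equals the sum of the previous two.
Stream C: 1, 4, 9, 16, 25, 36 — consecutive squares n² from n = 1.
Position 21 → stream C, term 7 = 49.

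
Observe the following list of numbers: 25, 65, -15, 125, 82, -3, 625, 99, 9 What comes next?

3125

Split by position mod 3 into 3 tracks.
Stream A = 25, 125, 625: powers 5^2, 5^3, 5^4, ….
Stream B = 65, 82, 99: arithmetic with common difference +17.
Stream C = -15, -3, 9: arithmetic, step +12.
The 10th slot belongs to stream A; its 4th term is 3125.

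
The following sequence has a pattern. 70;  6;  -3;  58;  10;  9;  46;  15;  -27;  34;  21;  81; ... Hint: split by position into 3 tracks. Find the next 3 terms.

22, 28, -243

Split by position mod 3: positions 1, 4, 7, … form one track, and each other residue class forms its own.
Track A is 70, 58, 46, 34, which is arithmetic, step −12.
Track B is 6, 10, 15, 21, which is triangular numbers n(n+1)/2 for n = 3, 4, ….
Track C is -3, 9, -27, 81, which is multiplying by -3 each time.
The 13th slot belongs to track A; its 5th term is 22.
The 14th slot belongs to track B; its 5th term is 28.
The 15th slot belongs to track C; its 5th term is -243.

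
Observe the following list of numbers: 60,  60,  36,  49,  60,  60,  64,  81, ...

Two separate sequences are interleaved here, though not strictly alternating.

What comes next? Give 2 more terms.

60, 60

Positions follow the repeating pattern AABB; grouping by letter gives 2 tracks.
Track A: 60, 60, 60, 60 (constant 60).
Track B: 36, 49, 64, 81 (perfect squares starting at 6²).
Position 9 → track A, term 5 = 60.
Position 10 falls in track A as its term 6, giving 60.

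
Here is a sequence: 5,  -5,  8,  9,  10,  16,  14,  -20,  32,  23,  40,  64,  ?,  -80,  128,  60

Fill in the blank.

37

Taking every 3rd term gives 3 separate tracks.
Subsequence A: 5, 9, 14, 23, ?, 60 — each term equals the sum of the previous two.
Subsequence B: -5, 10, -20, 40, -80 — multiplying by -2 each time.
Subsequence C: 8, 16, 32, 64, 128 — powers 2^3, 2^4, 2^5, ….
The gap is subsequence A's term 5; the rule gives 37.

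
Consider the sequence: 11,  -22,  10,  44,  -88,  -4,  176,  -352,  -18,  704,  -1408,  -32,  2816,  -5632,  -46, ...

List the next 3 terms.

The slot pattern repeats as AAB (period 3), so there are 2 interleaved tracks.
Stream A: 11, -22, 44, -88, 176, -352, 704, -1408, 2816, -5632 — geometric with ratio -2.
Stream B: 10, -4, -18, -32, -46 — arithmetic with common difference −14.
The 16th slot belongs to stream A; its 11th term is 11264.
Position 17 falls in stream A as its term 12, giving -22528.
The 18th slot belongs to stream B; its 6th term is -60.

11264, -22528, -60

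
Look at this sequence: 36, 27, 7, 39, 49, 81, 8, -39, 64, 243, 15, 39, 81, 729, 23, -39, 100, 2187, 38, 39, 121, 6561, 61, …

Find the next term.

Split by position mod 4: positions 1, 5, 9, … form one track, and each other residue class forms its own.
Subsequence A = 36, 49, 64, 81, 100, 121: the squares 6², 7², 8², ….
Subsequence B = 27, 81, 243, 729, 2187, 6561: successive powers of 3.
Subsequence C = 7, 8, 15, 23, 38, 61: a Fibonacci-like recurrence a_n = a_{n-1} + a_{n-2}.
Subsequence D = 39, -39, 39, -39, 39: alternating ±39.
The 24th slot belongs to subsequence D; its 6th term is -39.

-39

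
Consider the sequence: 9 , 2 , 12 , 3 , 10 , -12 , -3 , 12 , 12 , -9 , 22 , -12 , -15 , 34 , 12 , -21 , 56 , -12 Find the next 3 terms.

-27, 90, 12

Read the sequence 3 terms at a time; column i is its own pattern.
Track A: 9, 3, -3, -9, -15, -21. Subtracting 6 each time.
Track B: 2, 10, 12, 22, 34, 56. Each term equals the sum of the previous two.
Track C: 12, -12, 12, -12, 12, -12. Oscillating between 12 and -12.
Position 19 falls in track A as its term 7, giving -27.
The 20th slot belongs to track B; its 7th term is 90.
The 21st slot belongs to track C; its 7th term is 12.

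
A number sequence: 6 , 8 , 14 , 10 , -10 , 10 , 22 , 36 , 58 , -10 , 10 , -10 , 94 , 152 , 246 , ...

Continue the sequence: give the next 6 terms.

10, -10, 10, 398, 644, 1042

The slot pattern repeats as AAABBB (period 6), so there are 2 interleaved tracks.
Track A is 6, 8, 14, 22, 36, 58, 94, 152, 246, which is a Fibonacci-like recurrence a_n = a_{n-1} + a_{n-2}.
Track B is 10, -10, 10, -10, 10, -10, which is oscillating between 10 and -10.
The 16th slot belongs to track B; its 7th term is 10.
The 17th slot belongs to track B; its 8th term is -10.
Position 18 falls in track B as its term 9, giving 10.
Position 19 → track A, term 10 = 398.
Term 20 comes from track A (its 11th entry): 644.
Position 21 → track A, term 12 = 1042.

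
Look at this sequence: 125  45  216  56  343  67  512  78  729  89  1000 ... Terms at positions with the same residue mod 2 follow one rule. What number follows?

100

Positions 1, 3, 5, … form one subsequence and positions 2, 4, 6, … form another.
Subsequence A: 125, 216, 343, 512, 729, 1000. Perfect cubes starting at 5³.
Subsequence B: 45, 56, 67, 78, 89. Adding 11 each time.
Term 12 comes from subsequence B (its 6th entry): 100.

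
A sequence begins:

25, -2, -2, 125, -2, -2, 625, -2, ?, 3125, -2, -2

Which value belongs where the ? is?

Reading positions in blocks of 3 reveals the pattern ABB — 2 tracks woven together.
Track A: 25, 125, 625, 3125 — powers of 5.
Track B: -2, -2, -2, -2, -2, ?, -2, -2 — the constant sequence -2.
So the missing entry in track B is -2.

-2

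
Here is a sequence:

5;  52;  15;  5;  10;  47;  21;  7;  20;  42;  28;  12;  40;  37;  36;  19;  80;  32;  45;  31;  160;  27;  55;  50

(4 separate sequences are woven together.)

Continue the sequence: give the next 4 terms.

Split by position mod 4 into 4 tracks.
Subsequence A: 5, 10, 20, 40, 80, 160 — geometric with ratio 2.
Subsequence B: 52, 47, 42, 37, 32, 27 — subtracting 5 each time.
Subsequence C: 15, 21, 28, 36, 45, 55 — the triangular numbers T_5, T_6, ….
Subsequence D: 5, 7, 12, 19, 31, 50 — Fibonacci-style (each term is the sum of the two before it).
Position 25 falls in subsequence A as its term 7, giving 320.
Position 26 → subsequence B, term 7 = 22.
Position 27 → subsequence C, term 7 = 66.
Term 28 comes from subsequence D (its 7th entry): 81.

320, 22, 66, 81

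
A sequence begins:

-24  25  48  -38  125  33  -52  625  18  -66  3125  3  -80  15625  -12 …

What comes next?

The terms cycle through 3 interleaved subsequences.
Subsequence A: -24, -38, -52, -66, -80 (arithmetic, step −14).
Subsequence B: 25, 125, 625, 3125, 15625 (powers 5^2, 5^3, 5^4, …).
Subsequence C: 48, 33, 18, 3, -12 (arithmetic, step −15).
Position 16 falls in subsequence A as its term 6, giving -94.

-94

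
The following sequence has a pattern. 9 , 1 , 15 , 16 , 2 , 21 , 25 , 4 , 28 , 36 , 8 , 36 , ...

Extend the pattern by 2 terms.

49, 16

Read the sequence 3 terms at a time; column i is its own pattern.
Track A is 9, 16, 25, 36, which is consecutive squares n² from n = 3.
Track B is 1, 2, 4, 8, which is geometric with ratio 2.
Track C is 15, 21, 28, 36, which is triangular numbers n(n+1)/2 for n = 5, 6, ….
Position 13 → track A, term 5 = 49.
Position 14 falls in track B as its term 5, giving 16.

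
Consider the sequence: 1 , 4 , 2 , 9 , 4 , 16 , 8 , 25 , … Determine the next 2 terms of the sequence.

Split by position mod 2 into 2 tracks.
Track A is 1, 2, 4, 8, which is multiplying by 2 each time.
Track B is 4, 9, 16, 25, which is perfect squares starting at 2².
Position 9 → track A, term 5 = 16.
The 10th slot belongs to track B; its 5th term is 36.

16, 36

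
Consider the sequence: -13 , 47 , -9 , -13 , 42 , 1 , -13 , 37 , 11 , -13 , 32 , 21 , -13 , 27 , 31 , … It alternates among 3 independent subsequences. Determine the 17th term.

22

Split by position mod 3 into 3 tracks.
Track A: -13, -13, -13, -13, -13 (the constant sequence -13).
Track B: 47, 42, 37, 32, 27 (subtracting 5 each time).
Track C: -9, 1, 11, 21, 31 (linear: a_n = -19 + 10·n).
Position 17 → track B, term 6 = 22.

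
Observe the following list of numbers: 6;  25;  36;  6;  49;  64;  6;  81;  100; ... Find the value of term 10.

The slot pattern repeats as ABB (period 3), so there are 2 interleaved tracks.
Track A: 6, 6, 6 — always 6.
Track B: 25, 36, 49, 64, 81, 100 — consecutive squares n² from n = 5.
Position 10 → track A, term 4 = 6.

6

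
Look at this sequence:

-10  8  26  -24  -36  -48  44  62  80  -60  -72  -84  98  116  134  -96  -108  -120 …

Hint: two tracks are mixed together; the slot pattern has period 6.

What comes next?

The slot pattern repeats as AAABBB (period 6), so there are 2 interleaved tracks.
Track A: -10, 8, 26, 44, 62, 80, 98, 116, 134 — arithmetic with common difference +18.
Track B: -24, -36, -48, -60, -72, -84, -96, -108, -120 — arithmetic, step −12.
The 19th slot belongs to track A; its 10th term is 152.

152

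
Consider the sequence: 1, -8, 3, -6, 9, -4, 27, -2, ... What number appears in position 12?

The terms cycle through 2 interleaved subsequences.
Subsequence A: 1, 3, 9, 27 — powers of 3.
Subsequence B: -8, -6, -4, -2 — arithmetic, step +2.
Position 12 falls in subsequence B as its term 6, giving 2.

2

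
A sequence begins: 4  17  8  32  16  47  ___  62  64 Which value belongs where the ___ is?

Taking every 2nd term gives 2 separate tracks.
Stream A is 4, 8, 16, ?, 64, which is powers 2^2, 2^3, 2^4, ….
Stream B is 17, 32, 47, 62, which is arithmetic, step +15.
The gap is stream A's term 4; the rule gives 32.

32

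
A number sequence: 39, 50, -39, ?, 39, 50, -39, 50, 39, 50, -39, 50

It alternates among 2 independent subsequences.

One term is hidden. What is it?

50

Split by position mod 2 into 2 tracks.
Stream A = 39, -39, 39, -39, 39, -39: alternating ±39.
Stream B = 50, ?, 50, 50, 50, 50: always 50.
So the missing entry in stream B is 50.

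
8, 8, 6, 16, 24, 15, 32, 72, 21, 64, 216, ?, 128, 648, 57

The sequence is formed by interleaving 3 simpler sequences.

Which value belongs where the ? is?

Taking every 3rd term gives 3 separate tracks.
Subsequence A is 8, 16, 32, 64, 128, which is powers of 2.
Subsequence B is 8, 24, 72, 216, 648, which is geometric with ratio 3.
Subsequence C is 6, 15, 21, ?, 57, which is a Fibonacci-like recurrence a_n = a_{n-1} + a_{n-2}.
Subsequence C's pattern makes the blank 36.

36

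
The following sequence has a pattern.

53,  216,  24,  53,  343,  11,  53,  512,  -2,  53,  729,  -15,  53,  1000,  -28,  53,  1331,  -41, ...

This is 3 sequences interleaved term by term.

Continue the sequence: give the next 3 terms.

53, 1728, -54

The terms cycle through 3 interleaved subsequences.
Subsequence A: 53, 53, 53, 53, 53, 53 — the constant sequence 53.
Subsequence B: 216, 343, 512, 729, 1000, 1331 — perfect cubes starting at 6³.
Subsequence C: 24, 11, -2, -15, -28, -41 — arithmetic, step −13.
The 19th slot belongs to subsequence A; its 7th term is 53.
Position 20 falls in subsequence B as its term 7, giving 1728.
Position 21 falls in subsequence C as its term 7, giving -54.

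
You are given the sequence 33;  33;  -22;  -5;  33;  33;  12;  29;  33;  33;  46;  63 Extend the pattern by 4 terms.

Reading positions in blocks of 4 reveals the pattern AABB — 2 tracks woven together.
Track A: 33, 33, 33, 33, 33, 33. Constant 33.
Track B: -22, -5, 12, 29, 46, 63. Arithmetic with common difference +17.
The 13th slot belongs to track A; its 7th term is 33.
Position 14 → track A, term 8 = 33.
Term 15 comes from track B (its 7th entry): 80.
Position 16 → track B, term 8 = 97.

33, 33, 80, 97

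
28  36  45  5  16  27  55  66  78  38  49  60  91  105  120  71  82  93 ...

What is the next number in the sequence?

Positions follow the repeating pattern AAABBB; grouping by letter gives 2 tracks.
Stream A: 28, 36, 45, 55, 66, 78, 91, 105, 120 — triangular numbers starting at T_7.
Stream B: 5, 16, 27, 38, 49, 60, 71, 82, 93 — adding 11 each time.
The 19th slot belongs to stream A; its 10th term is 136.

136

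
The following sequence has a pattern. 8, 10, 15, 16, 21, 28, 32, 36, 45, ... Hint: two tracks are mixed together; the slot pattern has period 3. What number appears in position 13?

128

The slot pattern repeats as ABB (period 3), so there are 2 interleaved tracks.
Track A: 8, 16, 32 (powers 2^3, 2^4, 2^5, …).
Track B: 10, 15, 21, 28, 36, 45 (triangular numbers n(n+1)/2 for n = 4, 5, …).
Term 13 comes from track A (its 5th entry): 128.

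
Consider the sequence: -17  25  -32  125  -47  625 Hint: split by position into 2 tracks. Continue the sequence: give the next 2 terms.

-62, 3125

Odd-indexed and even-indexed terms follow separate rules.
Track A = -17, -32, -47: subtracting 15 each time.
Track B = 25, 125, 625: powers 5^2, 5^3, 5^4, ….
The 7th slot belongs to track A; its 4th term is -62.
The 8th slot belongs to track B; its 4th term is 3125.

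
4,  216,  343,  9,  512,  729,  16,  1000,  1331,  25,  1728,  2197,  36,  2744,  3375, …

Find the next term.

The slot pattern repeats as ABB (period 3), so there are 2 interleaved tracks.
Stream A: 4, 9, 16, 25, 36 (consecutive squares n² from n = 2).
Stream B: 216, 343, 512, 729, 1000, 1331, 1728, 2197, 2744, 3375 (perfect cubes starting at 6³).
Position 16 → stream A, term 6 = 49.

49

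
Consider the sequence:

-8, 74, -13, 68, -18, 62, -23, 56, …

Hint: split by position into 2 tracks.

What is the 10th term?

50

Positions 1, 3, 5, … form one subsequence and positions 2, 4, 6, … form another.
Track A = -8, -13, -18, -23: arithmetic, step −5.
Track B = 74, 68, 62, 56: subtracting 6 each time.
Position 10 falls in track B as its term 5, giving 50.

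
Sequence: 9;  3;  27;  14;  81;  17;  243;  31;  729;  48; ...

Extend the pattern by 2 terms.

Split by position mod 2 into 2 tracks.
Track A: 9, 27, 81, 243, 729. Powers 3^2, 3^3, 3^4, ….
Track B: 3, 14, 17, 31, 48. A Fibonacci-like recurrence a_n = a_{n-1} + a_{n-2}.
Position 11 → track A, term 6 = 2187.
Position 12 → track B, term 6 = 79.

2187, 79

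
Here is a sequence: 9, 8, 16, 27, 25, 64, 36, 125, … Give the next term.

The terms cycle through 2 interleaved subsequences.
Subsequence A: 9, 16, 25, 36 (the squares 3², 4², 5², …).
Subsequence B: 8, 27, 64, 125 (perfect cubes starting at 2³).
Position 9 → subsequence A, term 5 = 49.

49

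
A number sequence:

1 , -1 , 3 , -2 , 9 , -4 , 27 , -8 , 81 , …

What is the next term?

Positions 1, 3, 5, … form one subsequence and positions 2, 4, 6, … form another.
Track A: 1, 3, 9, 27, 81 (powers of 3).
Track B: -1, -2, -4, -8 (geometric, ×2 each step).
Position 10 → track B, term 5 = -16.

-16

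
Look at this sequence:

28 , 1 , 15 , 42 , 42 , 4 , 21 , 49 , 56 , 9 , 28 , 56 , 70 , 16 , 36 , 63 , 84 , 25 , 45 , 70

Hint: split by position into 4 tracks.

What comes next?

Read the sequence 4 terms at a time; column i is its own pattern.
Track A = 28, 42, 56, 70, 84: adding 14 each time.
Track B = 1, 4, 9, 16, 25: the squares 1², 2², 3², ….
Track C = 15, 21, 28, 36, 45: triangular numbers n(n+1)/2 for n = 5, 6, ….
Track D = 42, 49, 56, 63, 70: adding 7 each time.
The 21st slot belongs to track A; its 6th term is 98.

98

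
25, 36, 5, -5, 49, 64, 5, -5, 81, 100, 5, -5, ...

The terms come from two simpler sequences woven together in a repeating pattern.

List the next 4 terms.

121, 144, 5, -5

Positions follow the repeating pattern AABB; grouping by letter gives 2 tracks.
Subsequence A = 25, 36, 49, 64, 81, 100: perfect squares starting at 5².
Subsequence B = 5, -5, 5, -5, 5, -5: oscillating between 5 and -5.
Position 13 → subsequence A, term 7 = 121.
Position 14 falls in subsequence A as its term 8, giving 144.
Position 15 → subsequence B, term 7 = 5.
Term 16 comes from subsequence B (its 8th entry): -5.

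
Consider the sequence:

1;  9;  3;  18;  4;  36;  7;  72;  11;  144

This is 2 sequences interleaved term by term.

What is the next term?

18

Odd-indexed and even-indexed terms follow separate rules.
Track A: 1, 3, 4, 7, 11 (a Fibonacci-like recurrence a_n = a_{n-1} + a_{n-2}).
Track B: 9, 18, 36, 72, 144 (a geometric progression (common ratio 2)).
Position 11 falls in track A as its term 6, giving 18.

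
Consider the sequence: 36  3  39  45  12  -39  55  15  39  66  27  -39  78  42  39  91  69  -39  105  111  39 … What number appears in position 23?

180

Read the sequence 3 terms at a time; column i is its own pattern.
Subsequence A: 36, 45, 55, 66, 78, 91, 105 (triangular numbers starting at T_8).
Subsequence B: 3, 12, 15, 27, 42, 69, 111 (Fibonacci-style (each term is the sum of the two before it)).
Subsequence C: 39, -39, 39, -39, 39, -39, 39 (alternating ±39).
Position 23 falls in subsequence B as its term 8, giving 180.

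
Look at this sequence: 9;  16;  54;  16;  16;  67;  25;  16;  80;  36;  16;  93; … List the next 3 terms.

Split by position mod 3: positions 1, 4, 7, … form one track, and each other residue class forms its own.
Track A: 9, 16, 25, 36 — consecutive squares n² from n = 3.
Track B: 16, 16, 16, 16 — always 16.
Track C: 54, 67, 80, 93 — arithmetic, step +13.
Position 13 falls in track A as its term 5, giving 49.
Position 14 → track B, term 5 = 16.
Position 15 → track C, term 5 = 106.

49, 16, 106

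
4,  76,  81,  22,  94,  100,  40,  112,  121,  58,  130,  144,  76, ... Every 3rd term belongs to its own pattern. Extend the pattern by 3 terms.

148, 169, 94

Taking every 3rd term gives 3 separate tracks.
Track A: 4, 22, 40, 58, 76. Arithmetic with common difference +18.
Track B: 76, 94, 112, 130. Arithmetic with common difference +18.
Track C: 81, 100, 121, 144. Consecutive squares n² from n = 9.
Position 14 falls in track B as its term 5, giving 148.
The 15th slot belongs to track C; its 5th term is 169.
Term 16 comes from track A (its 6th entry): 94.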